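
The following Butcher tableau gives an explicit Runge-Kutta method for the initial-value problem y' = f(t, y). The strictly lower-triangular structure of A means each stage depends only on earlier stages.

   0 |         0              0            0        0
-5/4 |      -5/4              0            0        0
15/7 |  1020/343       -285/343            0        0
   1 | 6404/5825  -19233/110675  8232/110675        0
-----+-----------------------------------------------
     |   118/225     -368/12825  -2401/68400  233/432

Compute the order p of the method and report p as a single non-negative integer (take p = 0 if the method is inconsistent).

4

b = (118/225, -368/12825, -2401/68400, 233/432)
c = (0, -5/4, 15/7, 1)
Ac = (0, 0, 1425/1372, 351/932)
Σ b_i: 118/225·1 + (-368/12825)·1 + (-2401/68400)·1 + 233/432·1 = 1 ✓
b·c: (-368/12825)·(-5/4) + (-2401/68400)·15/7 + 233/432·1 = 1/2 ✓
b·c²: (-368/12825)·25/16 + (-2401/68400)·225/49 + 233/432·1 = 1/3 ✓
b·Ac: (-2401/68400)·1425/1372 + 233/432·351/932 = 1/6 ✓
b·c³: (-368/12825)·(-125/64) + (-2401/68400)·3375/343 + 233/432·1 = 1/4 ✓
b·(c∘Ac): (-2401/68400)·21375/9604 + 233/432·351/932 = 1/8 ✓
b·Ac²: (-2401/68400)·(-7125/5488) + 233/432·261/3728 = 1/12 ✓
b·A²c: 233/432·18/233 = 1/24 ✓; 4 stages ⇒ order 4.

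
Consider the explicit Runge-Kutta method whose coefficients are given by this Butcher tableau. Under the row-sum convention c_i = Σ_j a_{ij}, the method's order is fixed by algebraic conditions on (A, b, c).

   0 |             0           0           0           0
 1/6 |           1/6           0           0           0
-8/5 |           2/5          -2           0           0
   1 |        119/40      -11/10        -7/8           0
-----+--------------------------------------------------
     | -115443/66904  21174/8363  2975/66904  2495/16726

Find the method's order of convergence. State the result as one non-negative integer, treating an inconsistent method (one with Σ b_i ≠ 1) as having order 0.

3

b = (-115443/66904, 21174/8363, 2975/66904, 2495/16726)
c = (0, 1/6, -8/5, 1)
Ac = (0, 0, -1/3, 73/60)
Σ b_i: (-115443/66904)·1 + 21174/8363·1 + 2975/66904·1 + 2495/16726·1 = 1 ✓
b·c: 21174/8363·1/6 + 2975/66904·(-8/5) + 2495/16726·1 = 1/2 ✓
b·c²: 21174/8363·1/36 + 2975/66904·64/25 + 2495/16726·1 = 1/3 ✓
b·Ac: 2975/66904·(-1/3) + 2495/16726·73/60 = 1/6 ✓
b·c³: 21174/8363·1/216 + 2975/66904·(-512/125) + 2495/16726·1 = -31981/1505340 ≠ 1/4 ⇒ order 3.
b·(c∘Ac): 2975/66904·8/15 + 2495/16726·73/60 = 13729/66904 ≠ 1/8
b·Ac²: 2975/66904·(-1/18) + 2495/16726·(-4087/1800) = -128393/376335 ≠ 1/12
b·A²c: 2495/16726·7/24 = 17465/401424 ≠ 1/24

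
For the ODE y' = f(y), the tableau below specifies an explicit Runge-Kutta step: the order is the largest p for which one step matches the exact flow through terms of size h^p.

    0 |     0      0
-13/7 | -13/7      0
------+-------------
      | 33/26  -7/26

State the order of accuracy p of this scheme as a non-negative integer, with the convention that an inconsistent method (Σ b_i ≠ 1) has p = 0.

b = (33/26, -7/26)
c = (0, -13/7)
Σ b_i: 33/26·1 + (-7/26)·1 = 1 ✓
b·c: (-7/26)·(-13/7) = 1/2 ✓; 2 stages ⇒ order 2.

2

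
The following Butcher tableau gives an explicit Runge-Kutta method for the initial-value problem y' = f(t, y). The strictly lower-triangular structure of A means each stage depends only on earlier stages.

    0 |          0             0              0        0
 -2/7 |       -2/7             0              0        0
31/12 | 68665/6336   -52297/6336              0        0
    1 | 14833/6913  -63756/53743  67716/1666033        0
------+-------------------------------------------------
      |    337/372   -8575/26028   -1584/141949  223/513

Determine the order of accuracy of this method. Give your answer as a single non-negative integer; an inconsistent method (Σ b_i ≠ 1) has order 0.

4

b = (337/372, -8575/26028, -1584/141949, 223/513)
c = (0, -2/7, 31/12, 1)
Ac = (0, 0, 7471/3168, 99/223)
Σ b_i: 337/372·1 + (-8575/26028)·1 + (-1584/141949)·1 + 223/513·1 = 1 ✓
b·c: (-8575/26028)·(-2/7) + (-1584/141949)·31/12 + 223/513·1 = 1/2 ✓
b·c²: (-8575/26028)·4/49 + (-1584/141949)·961/144 + 223/513·1 = 1/3 ✓
b·Ac: (-1584/141949)·7471/3168 + 223/513·99/223 = 1/6 ✓
b·c³: (-8575/26028)·(-8/343) + (-1584/141949)·29791/1728 + 223/513·1 = 1/4 ✓
b·(c∘Ac): (-1584/141949)·231601/38016 + 223/513·99/223 = 1/8 ✓
b·Ac²: (-1584/141949)·(-7471/11088) + 223/513·1089/6244 = 1/12 ✓
b·A²c: 223/513·171/1784 = 1/24 ✓; 4 stages ⇒ order 4.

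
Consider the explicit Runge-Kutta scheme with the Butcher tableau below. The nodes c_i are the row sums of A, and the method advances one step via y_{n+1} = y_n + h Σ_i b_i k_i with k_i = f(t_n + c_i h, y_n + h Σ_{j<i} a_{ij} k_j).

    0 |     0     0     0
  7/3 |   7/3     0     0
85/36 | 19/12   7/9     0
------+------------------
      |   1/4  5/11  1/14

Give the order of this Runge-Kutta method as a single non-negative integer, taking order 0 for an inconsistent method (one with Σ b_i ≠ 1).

0

b = (1/4, 5/11, 1/14)
c = (0, 7/3, 85/36)
Ac = (0, 0, 49/27)
Σ b_i: 1/4·1 + 5/11·1 + 1/14·1 = 239/308 ≠ 1 ⇒ order 0.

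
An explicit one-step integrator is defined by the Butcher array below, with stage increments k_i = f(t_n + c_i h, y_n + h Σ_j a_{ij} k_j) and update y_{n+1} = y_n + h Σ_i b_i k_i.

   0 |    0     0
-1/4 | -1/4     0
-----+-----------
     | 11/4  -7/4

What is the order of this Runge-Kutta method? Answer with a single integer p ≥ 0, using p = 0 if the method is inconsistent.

b = (11/4, -7/4)
c = (0, -1/4)
Σ b_i: 11/4·1 + (-7/4)·1 = 1 ✓
b·c: (-7/4)·(-1/4) = 7/16 ≠ 1/2 ⇒ order 1.

1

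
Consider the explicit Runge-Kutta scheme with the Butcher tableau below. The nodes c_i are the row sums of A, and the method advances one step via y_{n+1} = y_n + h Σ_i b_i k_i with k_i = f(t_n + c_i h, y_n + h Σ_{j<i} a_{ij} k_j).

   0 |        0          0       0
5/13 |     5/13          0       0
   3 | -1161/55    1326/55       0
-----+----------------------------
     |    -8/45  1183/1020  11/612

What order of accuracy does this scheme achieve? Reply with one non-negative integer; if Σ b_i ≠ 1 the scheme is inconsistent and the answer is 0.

b = (-8/45, 1183/1020, 11/612)
c = (0, 5/13, 3)
Ac = (0, 0, 102/11)
Σ b_i: (-8/45)·1 + 1183/1020·1 + 11/612·1 = 1 ✓
b·c: 1183/1020·5/13 + 11/612·3 = 1/2 ✓
b·c²: 1183/1020·25/169 + 11/612·9 = 1/3 ✓
b·Ac: 11/612·102/11 = 1/6 ✓; 3 stages ⇒ order 3.

3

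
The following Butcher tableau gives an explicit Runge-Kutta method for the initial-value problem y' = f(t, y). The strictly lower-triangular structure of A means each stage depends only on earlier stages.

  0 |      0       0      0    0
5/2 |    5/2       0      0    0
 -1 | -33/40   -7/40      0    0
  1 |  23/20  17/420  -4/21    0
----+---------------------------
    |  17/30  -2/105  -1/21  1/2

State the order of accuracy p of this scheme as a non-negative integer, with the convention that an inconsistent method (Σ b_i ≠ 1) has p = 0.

b = (17/30, -2/105, -1/21, 1/2)
c = (0, 5/2, -1, 1)
Ac = (0, 0, -7/16, 7/24)
Σ b_i: 17/30·1 + (-2/105)·1 + (-1/21)·1 + 1/2·1 = 1 ✓
b·c: (-2/105)·5/2 + (-1/21)·(-1) + 1/2·1 = 1/2 ✓
b·c²: (-2/105)·25/4 + (-1/21)·1 + 1/2·1 = 1/3 ✓
b·Ac: (-1/21)·(-7/16) + 1/2·7/24 = 1/6 ✓
b·c³: (-2/105)·125/8 + (-1/21)·(-1) + 1/2·1 = 1/4 ✓
b·(c∘Ac): (-1/21)·7/16 + 1/2·7/24 = 1/8 ✓
b·Ac²: (-1/21)·(-35/32) + 1/2·1/16 = 1/12 ✓
b·A²c: 1/2·1/12 = 1/24 ✓; 4 stages ⇒ order 4.

4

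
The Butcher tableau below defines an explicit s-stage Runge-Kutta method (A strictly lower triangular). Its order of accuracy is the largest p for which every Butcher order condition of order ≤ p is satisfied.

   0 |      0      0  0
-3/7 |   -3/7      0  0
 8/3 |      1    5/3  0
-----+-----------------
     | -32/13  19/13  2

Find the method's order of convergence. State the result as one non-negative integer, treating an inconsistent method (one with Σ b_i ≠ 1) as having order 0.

1

b = (-32/13, 19/13, 2)
c = (0, -3/7, 8/3)
Ac = (0, 0, -5/7)
Σ b_i: (-32/13)·1 + 19/13·1 + 2·1 = 1 ✓
b·c: 19/13·(-3/7) + 2·8/3 = 1285/273 ≠ 1/2 ⇒ order 1.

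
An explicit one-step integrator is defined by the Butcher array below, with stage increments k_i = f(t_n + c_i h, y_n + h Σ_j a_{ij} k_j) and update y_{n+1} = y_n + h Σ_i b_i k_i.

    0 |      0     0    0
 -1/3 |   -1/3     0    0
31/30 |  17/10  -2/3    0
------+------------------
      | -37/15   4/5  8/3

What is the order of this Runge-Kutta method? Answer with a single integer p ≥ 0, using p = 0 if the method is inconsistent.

1

b = (-37/15, 4/5, 8/3)
c = (0, -1/3, 31/30)
Ac = (0, 0, 2/9)
Σ b_i: (-37/15)·1 + 4/5·1 + 8/3·1 = 1 ✓
b·c: 4/5·(-1/3) + 8/3·31/30 = 112/45 ≠ 1/2 ⇒ order 1.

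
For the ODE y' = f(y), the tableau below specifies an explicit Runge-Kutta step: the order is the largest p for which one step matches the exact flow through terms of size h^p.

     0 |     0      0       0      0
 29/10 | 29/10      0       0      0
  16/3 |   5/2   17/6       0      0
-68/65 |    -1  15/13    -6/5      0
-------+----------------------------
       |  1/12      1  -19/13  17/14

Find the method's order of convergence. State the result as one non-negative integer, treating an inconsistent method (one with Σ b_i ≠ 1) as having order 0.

b = (1/12, 1, -19/13, 17/14)
c = (0, 29/10, 16/3, -68/65)
Ac = (0, 0, 493/60, -397/130)
Σ b_i: 1/12·1 + 1·1 + (-19/13)·1 + 17/14·1 = 913/1092 ≠ 1 ⇒ order 0.

0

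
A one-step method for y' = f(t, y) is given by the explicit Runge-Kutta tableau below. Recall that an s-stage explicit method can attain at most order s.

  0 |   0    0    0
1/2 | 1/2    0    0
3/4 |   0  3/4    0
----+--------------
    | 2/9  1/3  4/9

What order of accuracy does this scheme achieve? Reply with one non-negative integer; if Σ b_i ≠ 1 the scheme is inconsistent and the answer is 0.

b = (2/9, 1/3, 4/9)
c = (0, 1/2, 3/4)
Ac = (0, 0, 3/8)
Σ b_i: 2/9·1 + 1/3·1 + 4/9·1 = 1 ✓
b·c: 1/3·1/2 + 4/9·3/4 = 1/2 ✓
b·c²: 1/3·1/4 + 4/9·9/16 = 1/3 ✓
b·Ac: 4/9·3/8 = 1/6 ✓; 3 stages ⇒ order 3.

3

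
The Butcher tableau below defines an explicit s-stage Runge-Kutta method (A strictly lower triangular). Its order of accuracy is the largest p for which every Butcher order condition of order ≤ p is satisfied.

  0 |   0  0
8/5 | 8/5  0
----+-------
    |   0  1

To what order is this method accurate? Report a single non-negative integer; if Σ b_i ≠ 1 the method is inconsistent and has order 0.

1

b = (0, 1)
c = (0, 8/5)
Σ b_i: 1·1 = 1 ✓
b·c: 1·8/5 = 8/5 ≠ 1/2 ⇒ order 1.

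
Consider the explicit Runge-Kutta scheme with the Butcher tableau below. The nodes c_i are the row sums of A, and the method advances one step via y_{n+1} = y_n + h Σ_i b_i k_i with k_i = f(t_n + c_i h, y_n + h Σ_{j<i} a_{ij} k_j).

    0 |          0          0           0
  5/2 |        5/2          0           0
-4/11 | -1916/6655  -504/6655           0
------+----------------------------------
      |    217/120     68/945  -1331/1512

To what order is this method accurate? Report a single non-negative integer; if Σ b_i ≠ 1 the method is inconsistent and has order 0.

b = (217/120, 68/945, -1331/1512)
c = (0, 5/2, -4/11)
Ac = (0, 0, -252/1331)
Σ b_i: 217/120·1 + 68/945·1 + (-1331/1512)·1 = 1 ✓
b·c: 68/945·5/2 + (-1331/1512)·(-4/11) = 1/2 ✓
b·c²: 68/945·25/4 + (-1331/1512)·16/121 = 1/3 ✓
b·Ac: (-1331/1512)·(-252/1331) = 1/6 ✓; 3 stages ⇒ order 3.

3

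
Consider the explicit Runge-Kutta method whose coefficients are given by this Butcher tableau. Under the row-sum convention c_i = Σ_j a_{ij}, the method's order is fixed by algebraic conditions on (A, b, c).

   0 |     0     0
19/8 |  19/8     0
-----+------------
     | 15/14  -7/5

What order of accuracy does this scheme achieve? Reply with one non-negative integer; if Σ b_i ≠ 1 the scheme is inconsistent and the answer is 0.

0

b = (15/14, -7/5)
c = (0, 19/8)
Σ b_i: 15/14·1 + (-7/5)·1 = -23/70 ≠ 1 ⇒ order 0.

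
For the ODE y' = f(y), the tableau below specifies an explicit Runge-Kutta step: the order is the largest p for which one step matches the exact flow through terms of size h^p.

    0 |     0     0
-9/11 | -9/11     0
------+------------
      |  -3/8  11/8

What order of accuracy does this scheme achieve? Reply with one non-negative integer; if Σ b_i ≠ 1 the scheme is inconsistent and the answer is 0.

1

b = (-3/8, 11/8)
c = (0, -9/11)
Σ b_i: (-3/8)·1 + 11/8·1 = 1 ✓
b·c: 11/8·(-9/11) = -9/8 ≠ 1/2 ⇒ order 1.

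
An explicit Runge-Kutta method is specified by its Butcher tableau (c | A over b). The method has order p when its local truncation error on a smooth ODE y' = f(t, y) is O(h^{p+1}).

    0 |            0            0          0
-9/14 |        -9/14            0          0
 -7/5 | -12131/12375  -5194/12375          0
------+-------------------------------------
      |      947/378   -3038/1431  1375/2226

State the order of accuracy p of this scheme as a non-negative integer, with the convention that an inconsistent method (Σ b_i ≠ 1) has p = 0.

3

b = (947/378, -3038/1431, 1375/2226)
c = (0, -9/14, -7/5)
Ac = (0, 0, 371/1375)
Σ b_i: 947/378·1 + (-3038/1431)·1 + 1375/2226·1 = 1 ✓
b·c: (-3038/1431)·(-9/14) + 1375/2226·(-7/5) = 1/2 ✓
b·c²: (-3038/1431)·81/196 + 1375/2226·49/25 = 1/3 ✓
b·Ac: 1375/2226·371/1375 = 1/6 ✓; 3 stages ⇒ order 3.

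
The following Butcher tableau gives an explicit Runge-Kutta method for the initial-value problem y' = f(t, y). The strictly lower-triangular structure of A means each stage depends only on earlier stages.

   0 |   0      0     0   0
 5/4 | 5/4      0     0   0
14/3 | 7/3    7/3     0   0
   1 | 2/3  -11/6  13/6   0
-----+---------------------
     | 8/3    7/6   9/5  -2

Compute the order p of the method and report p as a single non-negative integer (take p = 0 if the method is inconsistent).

b = (8/3, 7/6, 9/5, -2)
c = (0, 5/4, 14/3, 1)
Ac = (0, 0, 35/12, 563/72)
Σ b_i: 8/3·1 + 7/6·1 + 9/5·1 + (-2)·1 = 109/30 ≠ 1 ⇒ order 0.

0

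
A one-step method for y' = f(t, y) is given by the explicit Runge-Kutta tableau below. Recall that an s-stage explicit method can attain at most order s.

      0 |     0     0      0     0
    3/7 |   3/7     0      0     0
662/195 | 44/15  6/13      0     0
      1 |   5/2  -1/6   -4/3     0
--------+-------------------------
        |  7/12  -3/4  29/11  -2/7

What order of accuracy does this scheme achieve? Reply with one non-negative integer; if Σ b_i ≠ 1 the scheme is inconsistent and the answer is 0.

0

b = (7/12, -3/4, 29/11, -2/7)
c = (0, 3/7, 662/195, 1)
Ac = (0, 0, 18/91, -37657/8190)
Σ b_i: 7/12·1 + (-3/4)·1 + 29/11·1 + (-2/7)·1 = 1009/462 ≠ 1 ⇒ order 0.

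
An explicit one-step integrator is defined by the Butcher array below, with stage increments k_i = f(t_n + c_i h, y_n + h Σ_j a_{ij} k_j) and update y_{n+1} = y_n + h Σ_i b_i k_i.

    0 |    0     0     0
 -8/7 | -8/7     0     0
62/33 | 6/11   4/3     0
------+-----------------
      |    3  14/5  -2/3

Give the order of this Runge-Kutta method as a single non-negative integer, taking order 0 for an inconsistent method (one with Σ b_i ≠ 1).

b = (3, 14/5, -2/3)
c = (0, -8/7, 62/33)
Ac = (0, 0, -32/21)
Σ b_i: 3·1 + 14/5·1 + (-2/3)·1 = 77/15 ≠ 1 ⇒ order 0.

0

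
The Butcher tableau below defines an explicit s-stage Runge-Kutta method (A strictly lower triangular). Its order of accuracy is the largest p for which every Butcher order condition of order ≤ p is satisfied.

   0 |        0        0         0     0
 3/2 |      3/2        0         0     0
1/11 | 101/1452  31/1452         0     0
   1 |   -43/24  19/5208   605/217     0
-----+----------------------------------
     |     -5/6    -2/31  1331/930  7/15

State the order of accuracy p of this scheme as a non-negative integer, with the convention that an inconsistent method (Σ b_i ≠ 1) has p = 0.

b = (-5/6, -2/31, 1331/930, 7/15)
c = (0, 3/2, 1/11, 1)
Ac = (0, 0, 31/968, 29/112)
Σ b_i: (-5/6)·1 + (-2/31)·1 + 1331/930·1 + 7/15·1 = 1 ✓
b·c: (-2/31)·3/2 + 1331/930·1/11 + 7/15·1 = 1/2 ✓
b·c²: (-2/31)·9/4 + 1331/930·1/121 + 7/15·1 = 1/3 ✓
b·Ac: 1331/930·31/968 + 7/15·29/112 = 1/6 ✓
b·c³: (-2/31)·27/8 + 1331/930·1/1331 + 7/15·1 = 1/4 ✓
b·(c∘Ac): 1331/930·31/10648 + 7/15·29/112 = 1/8 ✓
b·Ac²: 1331/930·93/1936 + 7/15·1/32 = 1/12 ✓
b·A²c: 7/15·5/56 = 1/24 ✓; 4 stages ⇒ order 4.

4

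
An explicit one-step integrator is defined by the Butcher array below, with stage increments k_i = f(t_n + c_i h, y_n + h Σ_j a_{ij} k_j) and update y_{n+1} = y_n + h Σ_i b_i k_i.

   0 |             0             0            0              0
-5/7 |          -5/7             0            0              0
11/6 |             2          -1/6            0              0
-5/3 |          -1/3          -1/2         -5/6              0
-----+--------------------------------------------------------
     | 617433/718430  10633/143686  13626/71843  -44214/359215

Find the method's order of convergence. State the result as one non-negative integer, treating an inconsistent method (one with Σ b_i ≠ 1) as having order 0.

3

b = (617433/718430, 10633/143686, 13626/71843, -44214/359215)
c = (0, -5/7, 11/6, -5/3)
Ac = (0, 0, 5/42, -295/252)
Σ b_i: 617433/718430·1 + 10633/143686·1 + 13626/71843·1 + (-44214/359215)·1 = 1 ✓
b·c: 10633/143686·(-5/7) + 13626/71843·11/6 + (-44214/359215)·(-5/3) = 1/2 ✓
b·c²: 10633/143686·25/49 + 13626/71843·121/36 + (-44214/359215)·25/9 = 1/3 ✓
b·Ac: 13626/71843·5/42 + (-44214/359215)·(-295/252) = 1/6 ✓
b·c³: 10633/143686·(-125/343) + 13626/71843·1331/216 + (-44214/359215)·(-125/27) = 4426751/2586348 ≠ 1/4 ⇒ order 3.
b·(c∘Ac): 13626/71843·55/252 + (-44214/359215)·1475/756 = -128510/646587 ≠ 1/8
b·Ac²: 13626/71843·(-25/294) + (-44214/359215)·(-32345/10584) = 6518023/18104436 ≠ 1/12
b·A²c: (-44214/359215)·(-25/252) = 36845/3017406 ≠ 1/24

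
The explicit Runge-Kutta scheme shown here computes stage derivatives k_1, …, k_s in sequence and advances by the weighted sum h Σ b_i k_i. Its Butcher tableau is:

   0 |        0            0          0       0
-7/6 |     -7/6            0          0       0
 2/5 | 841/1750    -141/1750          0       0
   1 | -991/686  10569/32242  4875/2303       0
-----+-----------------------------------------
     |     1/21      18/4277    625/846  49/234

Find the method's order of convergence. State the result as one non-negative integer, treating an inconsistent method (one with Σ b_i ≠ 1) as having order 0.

b = (1/21, 18/4277, 625/846, 49/234)
c = (0, -7/6, 2/5, 1)
Ac = (0, 0, 47/500, 13/28)
Σ b_i: 1/21·1 + 18/4277·1 + 625/846·1 + 49/234·1 = 1 ✓
b·c: 18/4277·(-7/6) + 625/846·2/5 + 49/234·1 = 1/2 ✓
b·c²: 18/4277·49/36 + 625/846·4/25 + 49/234·1 = 1/3 ✓
b·Ac: 625/846·47/500 + 49/234·13/28 = 1/6 ✓
b·c³: 18/4277·(-343/216) + 625/846·8/125 + 49/234·1 = 1/4 ✓
b·(c∘Ac): 625/846·47/1250 + 49/234·13/28 = 1/8 ✓
b·Ac²: 625/846·(-329/3000) + 49/234·923/1176 = 1/12 ✓
b·A²c: 49/234·39/196 = 1/24 ✓; 4 stages ⇒ order 4.

4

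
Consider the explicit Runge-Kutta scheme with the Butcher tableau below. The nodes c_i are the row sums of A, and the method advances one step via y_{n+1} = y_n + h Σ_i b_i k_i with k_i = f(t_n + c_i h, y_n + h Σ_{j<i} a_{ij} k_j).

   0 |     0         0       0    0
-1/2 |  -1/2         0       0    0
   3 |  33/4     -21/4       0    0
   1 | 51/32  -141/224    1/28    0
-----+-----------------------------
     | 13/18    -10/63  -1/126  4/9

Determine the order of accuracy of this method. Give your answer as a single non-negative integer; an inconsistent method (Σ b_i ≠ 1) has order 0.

4

b = (13/18, -10/63, -1/126, 4/9)
c = (0, -1/2, 3, 1)
Ac = (0, 0, 21/8, 27/64)
Σ b_i: 13/18·1 + (-10/63)·1 + (-1/126)·1 + 4/9·1 = 1 ✓
b·c: (-10/63)·(-1/2) + (-1/126)·3 + 4/9·1 = 1/2 ✓
b·c²: (-10/63)·1/4 + (-1/126)·9 + 4/9·1 = 1/3 ✓
b·Ac: (-1/126)·21/8 + 4/9·27/64 = 1/6 ✓
b·c³: (-10/63)·(-1/8) + (-1/126)·27 + 4/9·1 = 1/4 ✓
b·(c∘Ac): (-1/126)·63/8 + 4/9·27/64 = 1/8 ✓
b·Ac²: (-1/126)·(-21/16) + 4/9·21/128 = 1/12 ✓
b·A²c: 4/9·3/32 = 1/24 ✓; 4 stages ⇒ order 4.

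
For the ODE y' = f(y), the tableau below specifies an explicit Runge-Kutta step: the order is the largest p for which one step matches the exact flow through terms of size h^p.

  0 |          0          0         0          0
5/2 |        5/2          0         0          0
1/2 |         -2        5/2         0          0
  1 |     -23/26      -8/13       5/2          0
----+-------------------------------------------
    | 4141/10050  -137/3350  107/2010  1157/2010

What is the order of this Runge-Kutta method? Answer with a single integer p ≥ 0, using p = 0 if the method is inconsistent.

b = (4141/10050, -137/3350, 107/2010, 1157/2010)
c = (0, 5/2, 1/2, 1)
Ac = (0, 0, 25/4, -15/52)
Σ b_i: 4141/10050·1 + (-137/3350)·1 + 107/2010·1 + 1157/2010·1 = 1 ✓
b·c: (-137/3350)·5/2 + 107/2010·1/2 + 1157/2010·1 = 1/2 ✓
b·c²: (-137/3350)·25/4 + 107/2010·1/4 + 1157/2010·1 = 1/3 ✓
b·Ac: 107/2010·25/4 + 1157/2010·(-15/52) = 1/6 ✓
b·c³: (-137/3350)·125/8 + 107/2010·1/8 + 1157/2010·1 = -19/335 ≠ 1/4 ⇒ order 3.
b·(c∘Ac): 107/2010·25/8 + 1157/2010·(-15/52) = 1/3216 ≠ 1/8
b·Ac²: 107/2010·125/8 + 1157/2010·(-335/104) = -137/134 ≠ 1/12
b·A²c: 1157/2010·125/8 = 28925/3216 ≠ 1/24

3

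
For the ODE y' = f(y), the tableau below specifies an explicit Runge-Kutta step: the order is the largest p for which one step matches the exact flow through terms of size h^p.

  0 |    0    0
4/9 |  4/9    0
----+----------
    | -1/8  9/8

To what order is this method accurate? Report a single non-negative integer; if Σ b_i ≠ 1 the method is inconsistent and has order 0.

b = (-1/8, 9/8)
c = (0, 4/9)
Σ b_i: (-1/8)·1 + 9/8·1 = 1 ✓
b·c: 9/8·4/9 = 1/2 ✓; 2 stages ⇒ order 2.

2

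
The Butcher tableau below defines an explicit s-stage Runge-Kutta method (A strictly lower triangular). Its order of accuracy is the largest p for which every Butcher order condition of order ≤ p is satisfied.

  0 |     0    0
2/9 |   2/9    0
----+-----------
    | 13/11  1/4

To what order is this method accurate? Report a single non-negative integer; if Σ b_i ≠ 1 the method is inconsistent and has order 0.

b = (13/11, 1/4)
c = (0, 2/9)
Σ b_i: 13/11·1 + 1/4·1 = 63/44 ≠ 1 ⇒ order 0.

0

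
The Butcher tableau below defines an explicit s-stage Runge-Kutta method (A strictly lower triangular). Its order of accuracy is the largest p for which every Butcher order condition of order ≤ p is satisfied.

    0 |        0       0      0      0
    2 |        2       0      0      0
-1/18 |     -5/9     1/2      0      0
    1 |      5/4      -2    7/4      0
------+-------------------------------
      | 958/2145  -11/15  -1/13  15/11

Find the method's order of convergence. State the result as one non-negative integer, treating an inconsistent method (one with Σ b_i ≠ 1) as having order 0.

b = (958/2145, -11/15, -1/13, 15/11)
c = (0, 2, -1/18, 1)
Ac = (0, 0, 1, -295/72)
Σ b_i: 958/2145·1 + (-11/15)·1 + (-1/13)·1 + 15/11·1 = 1 ✓
b·c: (-11/15)·2 + (-1/13)·(-1/18) + 15/11·1 = -1271/12870 ≠ 1/2 ⇒ order 1.

1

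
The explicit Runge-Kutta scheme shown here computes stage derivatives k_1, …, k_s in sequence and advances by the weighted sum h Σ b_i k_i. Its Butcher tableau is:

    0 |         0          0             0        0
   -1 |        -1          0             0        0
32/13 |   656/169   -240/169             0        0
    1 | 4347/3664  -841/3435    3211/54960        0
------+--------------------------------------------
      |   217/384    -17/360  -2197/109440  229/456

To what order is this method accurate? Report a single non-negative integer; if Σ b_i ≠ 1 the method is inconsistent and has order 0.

b = (217/384, -17/360, -2197/109440, 229/456)
c = (0, -1, 32/13, 1)
Ac = (0, 0, 240/169, 89/229)
Σ b_i: 217/384·1 + (-17/360)·1 + (-2197/109440)·1 + 229/456·1 = 1 ✓
b·c: (-17/360)·(-1) + (-2197/109440)·32/13 + 229/456·1 = 1/2 ✓
b·c²: (-17/360)·1 + (-2197/109440)·1024/169 + 229/456·1 = 1/3 ✓
b·Ac: (-2197/109440)·240/169 + 229/456·89/229 = 1/6 ✓
b·c³: (-17/360)·(-1) + (-2197/109440)·32768/2197 + 229/456·1 = 1/4 ✓
b·(c∘Ac): (-2197/109440)·7680/2197 + 229/456·89/229 = 1/8 ✓
b·Ac²: (-2197/109440)·(-240/169) + 229/456·25/229 = 1/12 ✓
b·A²c: 229/456·19/229 = 1/24 ✓; 4 stages ⇒ order 4.

4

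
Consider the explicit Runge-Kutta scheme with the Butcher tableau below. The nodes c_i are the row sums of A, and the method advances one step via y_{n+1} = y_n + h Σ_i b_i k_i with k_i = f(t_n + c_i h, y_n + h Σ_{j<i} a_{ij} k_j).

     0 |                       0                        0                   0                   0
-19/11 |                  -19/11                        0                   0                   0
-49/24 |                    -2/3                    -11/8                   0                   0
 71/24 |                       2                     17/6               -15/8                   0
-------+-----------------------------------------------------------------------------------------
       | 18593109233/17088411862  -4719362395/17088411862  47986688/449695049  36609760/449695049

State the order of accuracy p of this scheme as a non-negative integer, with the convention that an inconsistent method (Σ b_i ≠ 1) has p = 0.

3

b = (18593109233/17088411862, -4719362395/17088411862, 47986688/449695049, 36609760/449695049)
c = (0, -19/11, -49/24, 71/24)
Ac = (0, 0, 19/8, -2251/2112)
Σ b_i: 18593109233/17088411862·1 + (-4719362395/17088411862)·1 + 47986688/449695049·1 + 36609760/449695049·1 = 1 ✓
b·c: (-4719362395/17088411862)·(-19/11) + 47986688/449695049·(-49/24) + 36609760/449695049·71/24 = 1/2 ✓
b·c²: (-4719362395/17088411862)·361/121 + 47986688/449695049·2401/576 + 36609760/449695049·5041/576 = 1/3 ✓
b·Ac: 47986688/449695049·19/8 + 36609760/449695049·(-2251/2112) = 1/6 ✓
b·c³: (-4719362395/17088411862)·(-6859/1331) + 47986688/449695049·(-117649/13824) + 36609760/449695049·357911/13824 = 1868265320033/712316957616 ≠ 1/4 ⇒ order 3.
b·(c∘Ac): 47986688/449695049·(-931/192) + 36609760/449695049·(-159821/50688) = -50128888001/64756087056 ≠ 1/8
b·Ac²: 47986688/449695049·(-361/88) + 36609760/449695049·39489/61952 = -30539335291/79146328624 ≠ 1/12
b·A²c: 36609760/449695049·(-285/64) = -326055675/899390098 ≠ 1/24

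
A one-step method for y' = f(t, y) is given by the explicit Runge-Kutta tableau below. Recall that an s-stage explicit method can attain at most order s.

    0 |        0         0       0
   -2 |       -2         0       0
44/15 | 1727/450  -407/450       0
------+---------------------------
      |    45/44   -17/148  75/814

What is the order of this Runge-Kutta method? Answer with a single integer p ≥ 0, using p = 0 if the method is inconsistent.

b = (45/44, -17/148, 75/814)
c = (0, -2, 44/15)
Ac = (0, 0, 407/225)
Σ b_i: 45/44·1 + (-17/148)·1 + 75/814·1 = 1 ✓
b·c: (-17/148)·(-2) + 75/814·44/15 = 1/2 ✓
b·c²: (-17/148)·4 + 75/814·1936/225 = 1/3 ✓
b·Ac: 75/814·407/225 = 1/6 ✓; 3 stages ⇒ order 3.

3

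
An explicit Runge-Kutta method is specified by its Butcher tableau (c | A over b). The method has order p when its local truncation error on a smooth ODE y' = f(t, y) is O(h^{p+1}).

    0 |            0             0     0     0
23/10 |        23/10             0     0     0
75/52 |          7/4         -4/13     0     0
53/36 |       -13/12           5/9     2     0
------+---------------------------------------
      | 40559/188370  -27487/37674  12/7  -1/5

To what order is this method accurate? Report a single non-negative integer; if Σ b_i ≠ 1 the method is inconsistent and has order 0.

b = (40559/188370, -27487/37674, 12/7, -1/5)
c = (0, 23/10, 75/52, 53/36)
Ac = (0, 0, -46/65, 487/117)
Σ b_i: 40559/188370·1 + (-27487/37674)·1 + 12/7·1 + (-1/5)·1 = 1 ✓
b·c: (-27487/37674)·23/10 + 12/7·75/52 + (-1/5)·53/36 = 1/2 ✓
b·c²: (-27487/37674)·529/100 + 12/7·5625/2704 + (-1/5)·2809/1296 = -27862769/38329200 ≠ 1/3 ⇒ order 2.
b·Ac: 12/7·(-46/65) + (-1/5)·487/117 = -8377/4095 ≠ 1/6

2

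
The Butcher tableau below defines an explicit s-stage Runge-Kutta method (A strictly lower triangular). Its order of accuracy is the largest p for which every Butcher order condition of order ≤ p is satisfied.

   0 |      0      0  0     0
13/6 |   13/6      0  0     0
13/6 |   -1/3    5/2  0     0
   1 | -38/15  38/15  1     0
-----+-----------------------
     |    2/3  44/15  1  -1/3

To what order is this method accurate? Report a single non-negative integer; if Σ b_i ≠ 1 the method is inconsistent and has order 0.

0

b = (2/3, 44/15, 1, -1/3)
c = (0, 13/6, 13/6, 1)
Ac = (0, 0, 65/12, 689/90)
Σ b_i: 2/3·1 + 44/15·1 + 1·1 + (-1/3)·1 = 64/15 ≠ 1 ⇒ order 0.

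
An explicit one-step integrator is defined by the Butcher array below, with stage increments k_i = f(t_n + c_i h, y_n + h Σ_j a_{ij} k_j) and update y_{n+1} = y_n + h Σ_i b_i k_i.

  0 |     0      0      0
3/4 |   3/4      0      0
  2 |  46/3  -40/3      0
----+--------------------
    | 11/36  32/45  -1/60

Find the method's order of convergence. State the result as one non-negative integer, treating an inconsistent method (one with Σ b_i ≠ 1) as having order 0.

3

b = (11/36, 32/45, -1/60)
c = (0, 3/4, 2)
Ac = (0, 0, -10)
Σ b_i: 11/36·1 + 32/45·1 + (-1/60)·1 = 1 ✓
b·c: 32/45·3/4 + (-1/60)·2 = 1/2 ✓
b·c²: 32/45·9/16 + (-1/60)·4 = 1/3 ✓
b·Ac: (-1/60)·(-10) = 1/6 ✓; 3 stages ⇒ order 3.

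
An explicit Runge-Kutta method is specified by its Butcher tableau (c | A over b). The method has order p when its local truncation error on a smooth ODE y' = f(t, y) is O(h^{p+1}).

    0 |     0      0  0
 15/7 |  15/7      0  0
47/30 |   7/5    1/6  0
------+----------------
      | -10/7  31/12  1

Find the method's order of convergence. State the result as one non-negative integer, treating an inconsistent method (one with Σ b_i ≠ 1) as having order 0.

0

b = (-10/7, 31/12, 1)
c = (0, 15/7, 47/30)
Ac = (0, 0, 5/14)
Σ b_i: (-10/7)·1 + 31/12·1 + 1·1 = 181/84 ≠ 1 ⇒ order 0.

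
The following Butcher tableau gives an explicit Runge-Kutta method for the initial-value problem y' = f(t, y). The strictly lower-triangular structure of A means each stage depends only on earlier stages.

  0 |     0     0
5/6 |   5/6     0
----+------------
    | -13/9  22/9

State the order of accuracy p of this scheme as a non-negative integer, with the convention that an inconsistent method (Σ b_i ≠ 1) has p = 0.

1

b = (-13/9, 22/9)
c = (0, 5/6)
Σ b_i: (-13/9)·1 + 22/9·1 = 1 ✓
b·c: 22/9·5/6 = 55/27 ≠ 1/2 ⇒ order 1.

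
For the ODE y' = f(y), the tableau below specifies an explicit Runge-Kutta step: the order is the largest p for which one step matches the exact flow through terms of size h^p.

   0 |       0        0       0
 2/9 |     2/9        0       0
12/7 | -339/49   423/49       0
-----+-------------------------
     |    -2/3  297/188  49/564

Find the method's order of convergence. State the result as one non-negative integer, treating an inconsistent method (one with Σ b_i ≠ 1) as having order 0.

b = (-2/3, 297/188, 49/564)
c = (0, 2/9, 12/7)
Ac = (0, 0, 94/49)
Σ b_i: (-2/3)·1 + 297/188·1 + 49/564·1 = 1 ✓
b·c: 297/188·2/9 + 49/564·12/7 = 1/2 ✓
b·c²: 297/188·4/81 + 49/564·144/49 = 1/3 ✓
b·Ac: 49/564·94/49 = 1/6 ✓; 3 stages ⇒ order 3.

3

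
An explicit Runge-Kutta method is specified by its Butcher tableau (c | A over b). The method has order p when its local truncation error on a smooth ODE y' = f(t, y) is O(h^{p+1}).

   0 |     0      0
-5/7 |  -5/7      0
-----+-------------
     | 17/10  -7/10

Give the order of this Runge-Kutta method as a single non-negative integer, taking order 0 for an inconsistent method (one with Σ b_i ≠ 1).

b = (17/10, -7/10)
c = (0, -5/7)
Σ b_i: 17/10·1 + (-7/10)·1 = 1 ✓
b·c: (-7/10)·(-5/7) = 1/2 ✓; 2 stages ⇒ order 2.

2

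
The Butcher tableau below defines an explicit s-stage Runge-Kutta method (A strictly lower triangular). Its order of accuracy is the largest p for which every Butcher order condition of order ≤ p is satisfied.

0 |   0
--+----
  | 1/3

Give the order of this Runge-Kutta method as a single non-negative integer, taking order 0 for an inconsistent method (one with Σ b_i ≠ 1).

0

b = (1/3)
c = (0)
Σ b_i: 1/3·1 = 1/3 ≠ 1 ⇒ order 0.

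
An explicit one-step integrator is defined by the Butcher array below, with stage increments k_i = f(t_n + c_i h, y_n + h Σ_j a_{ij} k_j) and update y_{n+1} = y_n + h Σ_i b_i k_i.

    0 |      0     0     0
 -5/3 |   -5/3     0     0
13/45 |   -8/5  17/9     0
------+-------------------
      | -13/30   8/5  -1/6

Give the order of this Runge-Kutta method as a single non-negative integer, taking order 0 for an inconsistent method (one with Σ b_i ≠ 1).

1

b = (-13/30, 8/5, -1/6)
c = (0, -5/3, 13/45)
Ac = (0, 0, -85/27)
Σ b_i: (-13/30)·1 + 8/5·1 + (-1/6)·1 = 1 ✓
b·c: 8/5·(-5/3) + (-1/6)·13/45 = -733/270 ≠ 1/2 ⇒ order 1.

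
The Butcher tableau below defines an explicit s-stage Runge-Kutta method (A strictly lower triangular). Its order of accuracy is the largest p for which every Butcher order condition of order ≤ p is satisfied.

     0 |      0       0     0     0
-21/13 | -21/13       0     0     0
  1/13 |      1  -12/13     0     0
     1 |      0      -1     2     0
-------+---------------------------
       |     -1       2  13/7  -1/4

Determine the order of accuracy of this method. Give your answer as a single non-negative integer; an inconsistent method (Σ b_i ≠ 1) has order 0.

0

b = (-1, 2, 13/7, -1/4)
c = (0, -21/13, 1/13, 1)
Ac = (0, 0, 252/169, 23/13)
Σ b_i: (-1)·1 + 2·1 + 13/7·1 + (-1/4)·1 = 73/28 ≠ 1 ⇒ order 0.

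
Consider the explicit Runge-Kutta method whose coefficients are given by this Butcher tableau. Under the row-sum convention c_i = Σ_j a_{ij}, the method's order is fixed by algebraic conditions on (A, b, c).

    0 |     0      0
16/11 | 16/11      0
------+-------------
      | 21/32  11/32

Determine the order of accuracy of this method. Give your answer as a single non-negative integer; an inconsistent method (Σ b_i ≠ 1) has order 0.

2

b = (21/32, 11/32)
c = (0, 16/11)
Σ b_i: 21/32·1 + 11/32·1 = 1 ✓
b·c: 11/32·16/11 = 1/2 ✓; 2 stages ⇒ order 2.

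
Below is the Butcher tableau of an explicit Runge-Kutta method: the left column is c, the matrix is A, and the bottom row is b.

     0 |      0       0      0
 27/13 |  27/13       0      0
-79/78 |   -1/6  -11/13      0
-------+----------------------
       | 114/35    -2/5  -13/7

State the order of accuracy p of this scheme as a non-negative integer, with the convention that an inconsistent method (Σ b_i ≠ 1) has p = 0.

1

b = (114/35, -2/5, -13/7)
c = (0, 27/13, -79/78)
Ac = (0, 0, -297/169)
Σ b_i: 114/35·1 + (-2/5)·1 + (-13/7)·1 = 1 ✓
b·c: (-2/5)·27/13 + (-13/7)·(-79/78) = 2867/2730 ≠ 1/2 ⇒ order 1.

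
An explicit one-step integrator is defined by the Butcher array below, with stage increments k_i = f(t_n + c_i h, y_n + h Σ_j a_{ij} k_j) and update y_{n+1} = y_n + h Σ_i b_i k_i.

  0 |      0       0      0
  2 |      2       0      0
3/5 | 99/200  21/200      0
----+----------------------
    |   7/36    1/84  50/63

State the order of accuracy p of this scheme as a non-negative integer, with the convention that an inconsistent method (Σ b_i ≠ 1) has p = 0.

b = (7/36, 1/84, 50/63)
c = (0, 2, 3/5)
Ac = (0, 0, 21/100)
Σ b_i: 7/36·1 + 1/84·1 + 50/63·1 = 1 ✓
b·c: 1/84·2 + 50/63·3/5 = 1/2 ✓
b·c²: 1/84·4 + 50/63·9/25 = 1/3 ✓
b·Ac: 50/63·21/100 = 1/6 ✓; 3 stages ⇒ order 3.

3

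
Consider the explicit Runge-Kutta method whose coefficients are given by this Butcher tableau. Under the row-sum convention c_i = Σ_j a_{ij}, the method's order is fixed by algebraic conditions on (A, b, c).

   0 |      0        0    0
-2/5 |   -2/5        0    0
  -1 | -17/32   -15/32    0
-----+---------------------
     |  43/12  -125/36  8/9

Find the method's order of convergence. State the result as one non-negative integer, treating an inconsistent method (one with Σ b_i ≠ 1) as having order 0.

3

b = (43/12, -125/36, 8/9)
c = (0, -2/5, -1)
Ac = (0, 0, 3/16)
Σ b_i: 43/12·1 + (-125/36)·1 + 8/9·1 = 1 ✓
b·c: (-125/36)·(-2/5) + 8/9·(-1) = 1/2 ✓
b·c²: (-125/36)·4/25 + 8/9·1 = 1/3 ✓
b·Ac: 8/9·3/16 = 1/6 ✓; 3 stages ⇒ order 3.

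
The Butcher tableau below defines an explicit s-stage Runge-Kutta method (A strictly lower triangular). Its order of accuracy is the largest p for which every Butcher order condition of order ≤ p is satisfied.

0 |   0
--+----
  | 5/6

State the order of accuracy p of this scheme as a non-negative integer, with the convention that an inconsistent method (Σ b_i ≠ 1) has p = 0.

b = (5/6)
c = (0)
Σ b_i: 5/6·1 = 5/6 ≠ 1 ⇒ order 0.

0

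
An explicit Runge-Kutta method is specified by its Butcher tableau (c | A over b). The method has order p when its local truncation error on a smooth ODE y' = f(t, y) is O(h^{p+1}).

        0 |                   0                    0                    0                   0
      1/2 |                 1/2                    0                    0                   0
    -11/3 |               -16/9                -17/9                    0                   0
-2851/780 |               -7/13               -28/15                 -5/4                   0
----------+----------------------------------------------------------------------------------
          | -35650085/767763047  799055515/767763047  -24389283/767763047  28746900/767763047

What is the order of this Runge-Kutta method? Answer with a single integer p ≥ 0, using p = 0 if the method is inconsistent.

3

b = (-35650085/767763047, 799055515/767763047, -24389283/767763047, 28746900/767763047)
c = (0, 1/2, -11/3, -2851/780)
Ac = (0, 0, -17/18, 73/20)
Σ b_i: (-35650085/767763047)·1 + 799055515/767763047·1 + (-24389283/767763047)·1 + 28746900/767763047·1 = 1 ✓
b·c: 799055515/767763047·1/2 + (-24389283/767763047)·(-11/3) + 28746900/767763047·(-2851/780) = 1/2 ✓
b·c²: 799055515/767763047·1/4 + (-24389283/767763047)·121/9 + 28746900/767763047·8128201/608400 = 1/3 ✓
b·Ac: (-24389283/767763047)·(-17/18) + 28746900/767763047·73/20 = 1/6 ✓
b·c³: 799055515/767763047·1/8 + (-24389283/767763047)·(-1331/27) + 28746900/767763047·(-23173501051/474552000) = -950939776727/7186262119920 ≠ 1/4 ⇒ order 3.
b·(c∘Ac): (-24389283/767763047)·187/54 + 28746900/767763047·(-208123/15600) = -16847202311/27639469692 ≠ 1/8
b·Ac²: (-24389283/767763047)·(-17/36) + 28746900/767763047·(-3109/180) = -5820068203/9213156564 ≠ 1/12
b·A²c: 28746900/767763047·85/72 = 67874625/1535526094 ≠ 1/24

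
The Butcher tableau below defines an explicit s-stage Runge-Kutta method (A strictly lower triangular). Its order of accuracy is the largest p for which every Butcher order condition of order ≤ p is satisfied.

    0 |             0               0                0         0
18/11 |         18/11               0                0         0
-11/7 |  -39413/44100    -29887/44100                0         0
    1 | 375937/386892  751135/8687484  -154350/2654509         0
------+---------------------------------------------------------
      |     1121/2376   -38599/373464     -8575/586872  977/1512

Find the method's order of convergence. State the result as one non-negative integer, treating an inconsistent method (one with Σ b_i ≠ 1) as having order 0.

4

b = (1121/2376, -38599/373464, -8575/586872, 977/1512)
c = (0, 18/11, -11/7, 1)
Ac = (0, 0, -2717/2450, 455/1954)
Σ b_i: 1121/2376·1 + (-38599/373464)·1 + (-8575/586872)·1 + 977/1512·1 = 1 ✓
b·c: (-38599/373464)·18/11 + (-8575/586872)·(-11/7) + 977/1512·1 = 1/2 ✓
b·c²: (-38599/373464)·324/121 + (-8575/586872)·121/49 + 977/1512·1 = 1/3 ✓
b·Ac: (-8575/586872)·(-2717/2450) + 977/1512·455/1954 = 1/6 ✓
b·c³: (-38599/373464)·5832/1331 + (-8575/586872)·(-1331/343) + 977/1512·1 = 1/4 ✓
b·(c∘Ac): (-8575/586872)·29887/17150 + 977/1512·455/1954 = 1/8 ✓
b·Ac²: (-8575/586872)·(-2223/1225) + 977/1512·945/10747 = 1/12 ✓
b·A²c: 977/1512·63/977 = 1/24 ✓; 4 stages ⇒ order 4.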